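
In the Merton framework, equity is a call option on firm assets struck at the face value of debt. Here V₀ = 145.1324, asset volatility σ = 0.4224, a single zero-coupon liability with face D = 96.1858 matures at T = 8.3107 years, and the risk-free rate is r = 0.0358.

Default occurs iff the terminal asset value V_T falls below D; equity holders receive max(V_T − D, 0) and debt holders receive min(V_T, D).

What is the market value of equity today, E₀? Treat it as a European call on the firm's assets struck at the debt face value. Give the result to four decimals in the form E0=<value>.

E0=93.2216

d₁ = [ln(V₀/D) + (r + σ²/2)T] / (σ√T)
   = [ln(145.1324/96.1858) + (0.0358 + 0.5·0.4224²)·8.3107] / (0.4224·√8.3107)
   = [0.411365 + 1.038928] / 1.217707 = 1.191003
d₂ = d₁ − σ√T = 1.191003 − 1.217707 = -0.026704
N(d₁) = 0.883174,  N(d₂) = 0.489348,  e^(−rT) = 0.742655
E₀ = V₀·N(d₁) − D·e^(−rT)·N(d₂)
   = 145.1324·0.883174 − 96.1858·0.742655·0.489348 = 93.221581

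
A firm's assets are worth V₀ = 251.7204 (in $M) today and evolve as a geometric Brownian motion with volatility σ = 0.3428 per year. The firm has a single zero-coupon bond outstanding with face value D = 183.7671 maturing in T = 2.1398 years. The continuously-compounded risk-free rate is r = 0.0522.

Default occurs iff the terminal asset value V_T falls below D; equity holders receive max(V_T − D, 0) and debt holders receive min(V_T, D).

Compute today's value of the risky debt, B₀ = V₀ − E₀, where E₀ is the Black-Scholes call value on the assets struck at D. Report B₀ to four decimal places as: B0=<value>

d₁ = [ln(V₀/D) + (r + σ²/2)T] / (σ√T)
   = [ln(251.7204/183.7671) + (0.0522 + 0.5·0.3428²)·2.1398] / (0.3428·√2.1398)
   = [0.314650 + 0.237423] / 0.501450 = 1.100954
d₂ = d₁ − σ√T = 1.100954 − 0.501450 = 0.599505
N(d₁) = 0.864542,  N(d₂) = 0.725582,  e^(−rT) = 0.894315
E₀ = V₀·N(d₁) − D·e^(−rT)·N(d₂)
   = 251.7204·0.864542 − 183.7671·0.894315·0.725582 = 98.376605
B₀ = V₀ − E₀ = 251.7204 − 98.376605 = 153.343795

B0=153.3438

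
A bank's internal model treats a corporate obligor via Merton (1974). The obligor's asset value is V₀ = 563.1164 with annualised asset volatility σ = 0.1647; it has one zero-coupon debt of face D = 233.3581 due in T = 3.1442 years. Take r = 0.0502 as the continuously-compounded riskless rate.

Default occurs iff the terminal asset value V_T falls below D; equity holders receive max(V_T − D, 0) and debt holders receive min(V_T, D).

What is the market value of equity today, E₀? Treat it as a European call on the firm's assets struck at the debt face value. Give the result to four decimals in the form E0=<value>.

d₁ = [ln(V₀/D) + (r + σ²/2)T] / (σ√T)
   = [ln(563.1164/233.3581) + (0.0502 + 0.5·0.1647²)·3.1442] / (0.1647·√3.1442)
   = [0.880912 + 0.200484] / 0.292044 = 3.702849
d₂ = d₁ − σ√T = 3.702849 − 0.292044 = 3.410805
N(d₁) = 0.999893,  N(d₂) = 0.999676,  e^(−rT) = 0.853987
E₀ = V₀·N(d₁) − D·e^(−rT)·N(d₂)
   = 563.1164·0.999893 − 233.3581·0.853987·0.999676 = 363.836037

E0=363.8360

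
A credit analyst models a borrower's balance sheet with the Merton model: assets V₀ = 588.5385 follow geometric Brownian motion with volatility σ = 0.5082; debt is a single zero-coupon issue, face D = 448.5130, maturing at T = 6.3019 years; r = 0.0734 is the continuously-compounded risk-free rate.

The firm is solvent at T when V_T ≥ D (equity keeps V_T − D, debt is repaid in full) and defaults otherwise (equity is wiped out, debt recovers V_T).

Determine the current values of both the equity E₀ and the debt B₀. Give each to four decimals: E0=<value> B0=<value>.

E0=388.1490 B0=200.3895

d₁ = [ln(V₀/D) + (r + σ²/2)T] / (σ√T)
   = [ln(588.5385/448.5130) + (0.0734 + 0.5·0.5082²)·6.3019] / (0.5082·√6.3019)
   = [0.271705 + 1.276347] / 1.275764 = 1.213431
d₂ = d₁ − σ√T = 1.213431 − 1.275764 = -0.062334
N(d₁) = 0.887517,  N(d₂) = 0.475149,  e^(−rT) = 0.629670
E₀ = V₀·N(d₁) − D·e^(−rT)·N(d₂)
   = 588.5385·0.887517 − 448.5130·0.629670·0.475149 = 388.148984
B₀ = V₀ − E₀ = 588.5385 − 388.148984 = 200.389516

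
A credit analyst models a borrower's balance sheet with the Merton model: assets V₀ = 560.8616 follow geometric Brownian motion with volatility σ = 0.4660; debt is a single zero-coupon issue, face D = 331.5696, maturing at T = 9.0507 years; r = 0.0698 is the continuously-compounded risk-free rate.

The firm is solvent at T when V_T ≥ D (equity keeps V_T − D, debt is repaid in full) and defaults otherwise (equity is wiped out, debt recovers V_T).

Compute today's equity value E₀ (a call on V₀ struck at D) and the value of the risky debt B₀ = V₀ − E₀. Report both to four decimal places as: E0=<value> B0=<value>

E0=428.3989 B0=132.4627

d₁ = [ln(V₀/D) + (r + σ²/2)T] / (σ√T)
   = [ln(560.8616/331.5696) + (0.0698 + 0.5·0.4660²)·9.0507] / (0.4660·√9.0507)
   = [0.525636 + 1.614446] / 1.401932 = 1.526523
d₂ = d₁ − σ√T = 1.526523 − 1.401932 = 0.124591
N(d₁) = 0.936560,  N(d₂) = 0.549576,  e^(−rT) = 0.531667
E₀ = V₀·N(d₁) − D·e^(−rT)·N(d₂)
   = 560.8616·0.936560 − 331.5696·0.531667·0.549576 = 428.398886
B₀ = V₀ − E₀ = 560.8616 − 428.398886 = 132.462714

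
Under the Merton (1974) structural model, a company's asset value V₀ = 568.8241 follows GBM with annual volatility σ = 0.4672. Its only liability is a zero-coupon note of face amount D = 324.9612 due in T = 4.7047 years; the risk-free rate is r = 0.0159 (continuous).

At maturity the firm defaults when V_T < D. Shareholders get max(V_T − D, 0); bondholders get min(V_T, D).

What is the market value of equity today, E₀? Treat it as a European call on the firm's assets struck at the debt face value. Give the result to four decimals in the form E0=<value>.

E0=330.5429

d₁ = [ln(V₀/D) + (r + σ²/2)T] / (σ√T)
   = [ln(568.8241/324.9612) + (0.0159 + 0.5·0.4672²)·4.7047] / (0.4672·√4.7047)
   = [0.559865 + 0.588266] / 1.013372 = 1.132981
d₂ = d₁ − σ√T = 1.132981 − 1.013372 = 0.119610
N(d₁) = 0.871389,  N(d₂) = 0.547604,  e^(−rT) = 0.927925
E₀ = V₀·N(d₁) − D·e^(−rT)·N(d₂)
   = 568.8241·0.871389 − 324.9612·0.927925·0.547604 = 330.542861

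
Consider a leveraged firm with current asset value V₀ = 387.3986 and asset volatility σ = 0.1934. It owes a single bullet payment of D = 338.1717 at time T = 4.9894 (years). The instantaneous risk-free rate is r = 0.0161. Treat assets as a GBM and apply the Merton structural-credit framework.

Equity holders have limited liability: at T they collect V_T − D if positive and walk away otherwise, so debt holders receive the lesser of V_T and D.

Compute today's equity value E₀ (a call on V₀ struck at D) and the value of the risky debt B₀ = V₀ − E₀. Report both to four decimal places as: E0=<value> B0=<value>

d₁ = [ln(V₀/D) + (r + σ²/2)T] / (σ√T)
   = [ln(387.3986/338.1717) + (0.0161 + 0.5·0.1934²)·4.9894] / (0.1934·√4.9894)
   = [0.135900 + 0.173640] / 0.431997 = 0.716534
d₂ = d₁ − σ√T = 0.716534 − 0.431997 = 0.284537
N(d₁) = 0.763169,  N(d₂) = 0.612001,  e^(−rT) = 0.922812
E₀ = V₀·N(d₁) − D·e^(−rT)·N(d₂)
   = 387.3986·0.763169 − 338.1717·0.922812·0.612001 = 104.664231
B₀ = V₀ − E₀ = 387.3986 − 104.664231 = 282.734369

E0=104.6642 B0=282.7344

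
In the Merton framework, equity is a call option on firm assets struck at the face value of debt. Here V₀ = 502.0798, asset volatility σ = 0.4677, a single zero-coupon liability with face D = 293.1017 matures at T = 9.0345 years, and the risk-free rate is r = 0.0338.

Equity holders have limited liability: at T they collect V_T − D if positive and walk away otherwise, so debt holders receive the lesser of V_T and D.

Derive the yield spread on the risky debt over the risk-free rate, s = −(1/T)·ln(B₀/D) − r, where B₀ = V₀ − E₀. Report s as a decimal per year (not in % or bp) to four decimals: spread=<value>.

d₁ = [ln(V₀/D) + (r + σ²/2)T] / (σ√T)
   = [ln(502.0798/293.1017) + (0.0338 + 0.5·0.4677²)·9.0345] / (0.4677·√9.0345)
   = [0.538239 + 1.293484] / 1.405787 = 1.302988
d₂ = d₁ − σ√T = 1.302988 − 1.405787 = -0.102798
N(d₁) = 0.903711,  N(d₂) = 0.459061,  e^(−rT) = 0.736854
E₀ = V₀·N(d₁) − D·e^(−rT)·N(d₂)
   = 502.0798·0.903711 − 293.1017·0.736854·0.459061 = 354.589947
B₀ = V₀ − E₀ = 502.0798 − 354.589947 = 147.489853
spread = −(1/T)·ln(B₀/D) − r = −(1/9.0345)·ln(147.489853/293.1017) − 0.0338 = 0.04221530

spread=0.0422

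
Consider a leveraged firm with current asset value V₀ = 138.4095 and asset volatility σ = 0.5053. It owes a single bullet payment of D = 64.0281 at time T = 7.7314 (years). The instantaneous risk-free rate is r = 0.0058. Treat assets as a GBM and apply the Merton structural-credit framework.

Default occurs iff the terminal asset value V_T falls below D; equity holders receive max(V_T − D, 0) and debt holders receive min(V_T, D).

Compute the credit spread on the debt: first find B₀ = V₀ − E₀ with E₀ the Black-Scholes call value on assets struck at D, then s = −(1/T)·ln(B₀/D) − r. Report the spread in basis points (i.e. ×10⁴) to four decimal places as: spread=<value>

spread=504.6277

d₁ = [ln(V₀/D) + (r + σ²/2)T] / (σ√T)
   = [ln(138.4095/64.0281) + (0.0058 + 0.5·0.5053²)·7.7314] / (0.5053·√7.7314)
   = [0.770895 + 1.031864] / 1.405007 = 1.283096
d₂ = d₁ − σ√T = 1.283096 − 1.405007 = -0.121910
N(d₁) = 0.900271,  N(d₂) = 0.451485,  e^(−rT) = 0.956148
E₀ = V₀·N(d₁) − D·e^(−rT)·N(d₂)
   = 138.4095·0.900271 − 64.0281·0.956148·0.451485 = 96.965957
B₀ = V₀ − E₀ = 138.4095 − 96.965957 = 41.443543
spread = −(1/T)·ln(B₀/D) − r = −(1/7.7314)·ln(41.443543/64.0281) − 0.0058 = 0.05046277
in basis points: 0.05046277 × 10⁴ = 504.6277 bp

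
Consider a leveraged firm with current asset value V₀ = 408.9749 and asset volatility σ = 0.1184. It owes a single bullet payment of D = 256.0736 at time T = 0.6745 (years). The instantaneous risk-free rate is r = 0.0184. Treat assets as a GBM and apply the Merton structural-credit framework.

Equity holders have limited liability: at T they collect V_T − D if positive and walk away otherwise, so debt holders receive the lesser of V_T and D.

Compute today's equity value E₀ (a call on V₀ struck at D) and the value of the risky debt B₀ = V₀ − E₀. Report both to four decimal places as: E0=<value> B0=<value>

d₁ = [ln(V₀/D) + (r + σ²/2)T] / (σ√T)
   = [ln(408.9749/256.0736) + (0.0184 + 0.5·0.1184²)·0.6745] / (0.1184·√0.6745)
   = [0.468189 + 0.017139] / 0.097239 = 4.991053
d₂ = d₁ − σ√T = 4.991053 − 0.097239 = 4.893813
N(d₁) = 1.000000,  N(d₂) = 1.000000,  e^(−rT) = 0.987666
E₀ = V₀·N(d₁) − D·e^(−rT)·N(d₂)
   = 408.9749·1.000000 − 256.0736·0.987666·1.000000 = 156.059741
B₀ = V₀ − E₀ = 408.9749 − 156.059741 = 252.915159

E0=156.0597 B0=252.9152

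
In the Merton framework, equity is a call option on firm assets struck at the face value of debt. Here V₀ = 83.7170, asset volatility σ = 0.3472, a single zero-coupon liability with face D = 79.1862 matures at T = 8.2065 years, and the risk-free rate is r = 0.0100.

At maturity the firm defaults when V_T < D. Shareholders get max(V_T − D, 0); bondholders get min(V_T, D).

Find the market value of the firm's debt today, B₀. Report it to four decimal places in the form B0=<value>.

B0=48.2229

d₁ = [ln(V₀/D) + (r + σ²/2)T] / (σ√T)
   = [ln(83.7170/79.1862) + (0.0100 + 0.5·0.3472²)·8.2065] / (0.3472·√8.2065)
   = [0.055640 + 0.576703] / 0.994623 = 0.635761
d₂ = d₁ − σ√T = 0.635761 − 0.994623 = -0.358862
N(d₁) = 0.737534,  N(d₂) = 0.359849,  e^(−rT) = 0.921212
E₀ = V₀·N(d₁) − D·e^(−rT)·N(d₂)
   = 83.7170·0.737534 − 79.1862·0.921212·0.359849 = 35.494119
B₀ = V₀ − E₀ = 83.7170 − 35.494119 = 48.222881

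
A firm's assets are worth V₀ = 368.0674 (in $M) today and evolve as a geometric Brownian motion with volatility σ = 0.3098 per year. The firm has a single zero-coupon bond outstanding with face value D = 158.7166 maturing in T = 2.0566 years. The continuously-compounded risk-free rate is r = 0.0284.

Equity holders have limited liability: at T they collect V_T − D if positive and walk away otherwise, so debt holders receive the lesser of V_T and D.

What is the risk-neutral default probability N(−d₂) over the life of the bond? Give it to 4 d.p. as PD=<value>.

d₁ = [ln(V₀/D) + (r + σ²/2)T] / (σ√T)
   = [ln(368.0674/158.7166) + (0.0284 + 0.5·0.3098²)·2.0566] / (0.3098·√2.0566)
   = [0.841146 + 0.157100] / 0.444280 = 2.246886
d₂ = d₁ − σ√T = 2.246886 − 0.444280 = 1.802606
risk-neutral PD = N(−d₂) = N(-1.802606) = 0.035725

PD=0.0357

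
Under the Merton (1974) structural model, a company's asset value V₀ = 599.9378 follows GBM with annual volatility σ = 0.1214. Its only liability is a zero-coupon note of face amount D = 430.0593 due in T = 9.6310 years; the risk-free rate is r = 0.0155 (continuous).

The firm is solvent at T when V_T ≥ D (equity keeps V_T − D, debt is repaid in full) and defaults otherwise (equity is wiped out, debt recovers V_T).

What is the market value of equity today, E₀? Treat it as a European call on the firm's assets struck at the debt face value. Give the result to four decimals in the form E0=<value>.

E0=237.8523

d₁ = [ln(V₀/D) + (r + σ²/2)T] / (σ√T)
   = [ln(599.9378/430.0593) + (0.0155 + 0.5·0.1214²)·9.6310] / (0.1214·√9.6310)
   = [0.332903 + 0.220251] / 0.376751 = 1.468222
d₂ = d₁ − σ√T = 1.468222 − 0.376751 = 1.091471
N(d₁) = 0.928978,  N(d₂) = 0.862467,  e^(−rT) = 0.861327
E₀ = V₀·N(d₁) − D·e^(−rT)·N(d₂)
   = 599.9378·0.928978 − 430.0593·0.861327·0.862467 = 237.852319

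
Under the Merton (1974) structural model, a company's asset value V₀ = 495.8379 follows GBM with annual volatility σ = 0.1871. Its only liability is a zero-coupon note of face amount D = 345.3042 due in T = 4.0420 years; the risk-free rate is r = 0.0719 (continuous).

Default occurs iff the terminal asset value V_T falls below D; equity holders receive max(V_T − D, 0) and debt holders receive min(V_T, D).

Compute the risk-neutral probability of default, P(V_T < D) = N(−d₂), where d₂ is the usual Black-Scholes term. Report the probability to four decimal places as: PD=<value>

PD=0.0610

d₁ = [ln(V₀/D) + (r + σ²/2)T] / (σ√T)
   = [ln(495.8379/345.3042) + (0.0719 + 0.5·0.1871²)·4.0420] / (0.1871·√4.0420)
   = [0.361823 + 0.361368] / 0.376159 = 1.922565
d₂ = d₁ − σ√T = 1.922565 − 0.376159 = 1.546406
risk-neutral PD = N(−d₂) = N(-1.546406) = 0.061003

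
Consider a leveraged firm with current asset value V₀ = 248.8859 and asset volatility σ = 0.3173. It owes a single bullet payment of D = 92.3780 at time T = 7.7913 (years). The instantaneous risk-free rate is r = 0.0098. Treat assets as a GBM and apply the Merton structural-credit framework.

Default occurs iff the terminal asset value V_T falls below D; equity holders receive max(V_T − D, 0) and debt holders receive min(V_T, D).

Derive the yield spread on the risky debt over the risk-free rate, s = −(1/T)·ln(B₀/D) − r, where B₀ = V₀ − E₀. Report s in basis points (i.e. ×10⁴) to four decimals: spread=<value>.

d₁ = [ln(V₀/D) + (r + σ²/2)T] / (σ√T)
   = [ln(248.8859/92.3780) + (0.0098 + 0.5·0.3173²)·7.7913] / (0.3173·√7.7913)
   = [0.991106 + 0.468566] / 0.885676 = 1.648087
d₂ = d₁ − σ√T = 1.648087 − 0.885676 = 0.762411
N(d₁) = 0.950333,  N(d₂) = 0.777093,  e^(−rT) = 0.926487
E₀ = V₀·N(d₁) − D·e^(−rT)·N(d₂)
   = 248.8859·0.950333 − 92.3780·0.926487·0.777093 = 170.015316
B₀ = V₀ − E₀ = 248.8859 − 170.015316 = 78.870584
spread = −(1/T)·ln(B₀/D) − r = −(1/7.7913)·ln(78.870584/92.3780) − 0.0098 = 0.01048936
in basis points: 0.01048936 × 10⁴ = 104.8936 bp

spread=104.8936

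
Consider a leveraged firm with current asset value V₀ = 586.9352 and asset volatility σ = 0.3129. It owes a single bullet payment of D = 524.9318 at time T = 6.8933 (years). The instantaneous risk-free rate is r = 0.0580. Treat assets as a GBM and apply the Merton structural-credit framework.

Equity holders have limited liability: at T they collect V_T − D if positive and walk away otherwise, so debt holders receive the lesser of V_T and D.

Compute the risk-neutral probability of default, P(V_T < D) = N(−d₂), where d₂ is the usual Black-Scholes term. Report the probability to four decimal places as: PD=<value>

d₁ = [ln(V₀/D) + (r + σ²/2)T] / (σ√T)
   = [ln(586.9352/524.9318) + (0.0580 + 0.5·0.3129²)·6.8933] / (0.3129·√6.8933)
   = [0.111646 + 0.737261] / 0.821522 = 1.033334
d₂ = d₁ − σ√T = 1.033334 − 0.821522 = 0.211812
risk-neutral PD = N(−d₂) = N(-0.211812) = 0.416127

PD=0.4161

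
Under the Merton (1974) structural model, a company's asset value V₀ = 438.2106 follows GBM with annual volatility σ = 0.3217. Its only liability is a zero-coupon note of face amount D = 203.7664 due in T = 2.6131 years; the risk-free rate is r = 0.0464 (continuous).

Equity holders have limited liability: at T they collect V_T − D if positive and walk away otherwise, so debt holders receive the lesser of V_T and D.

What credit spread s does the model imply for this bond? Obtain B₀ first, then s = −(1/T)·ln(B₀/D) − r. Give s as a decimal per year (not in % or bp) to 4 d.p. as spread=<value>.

spread=0.0055

d₁ = [ln(V₀/D) + (r + σ²/2)T] / (σ√T)
   = [ln(438.2106/203.7664) + (0.0464 + 0.5·0.3217²)·2.6131] / (0.3217·√2.6131)
   = [0.765725 + 0.256464] / 0.520031 = 1.965632
d₂ = d₁ − σ√T = 1.965632 − 0.520031 = 1.445601
N(d₁) = 0.975329,  N(d₂) = 0.925855,  e^(−rT) = 0.885814
E₀ = V₀·N(d₁) − D·e^(−rT)·N(d₂)
   = 438.2106·0.975329 − 203.7664·0.885814·0.925855 = 260.283518
B₀ = V₀ − E₀ = 438.2106 − 260.283518 = 177.927082
spread = −(1/T)·ln(B₀/D) − r = −(1/2.6131)·ln(177.927082/203.7664) − 0.0464 = 0.00549255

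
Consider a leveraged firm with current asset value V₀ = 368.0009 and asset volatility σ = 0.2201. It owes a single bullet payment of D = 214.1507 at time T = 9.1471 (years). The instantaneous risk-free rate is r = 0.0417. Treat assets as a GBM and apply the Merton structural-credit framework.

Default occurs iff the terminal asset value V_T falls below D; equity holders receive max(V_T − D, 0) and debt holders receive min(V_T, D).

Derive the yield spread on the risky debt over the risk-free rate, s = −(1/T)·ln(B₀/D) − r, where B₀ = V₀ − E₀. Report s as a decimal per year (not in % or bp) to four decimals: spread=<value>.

d₁ = [ln(V₀/D) + (r + σ²/2)T] / (σ√T)
   = [ln(368.0009/214.1507) + (0.0417 + 0.5·0.2201²)·9.1471] / (0.2201·√9.1471)
   = [0.541405 + 0.602995] / 0.665674 = 1.719160
d₂ = d₁ − σ√T = 1.719160 − 0.665674 = 1.053486
N(d₁) = 0.957207,  N(d₂) = 0.853941,  e^(−rT) = 0.682881
E₀ = V₀·N(d₁) − D·e^(−rT)·N(d₂)
   = 368.0009·0.957207 − 214.1507·0.682881·0.853941 = 227.373276
B₀ = V₀ − E₀ = 368.0009 − 227.373276 = 140.627624
spread = −(1/T)·ln(B₀/D) − r = −(1/9.1471)·ln(140.627624/214.1507) − 0.0417 = 0.00427791

spread=0.0043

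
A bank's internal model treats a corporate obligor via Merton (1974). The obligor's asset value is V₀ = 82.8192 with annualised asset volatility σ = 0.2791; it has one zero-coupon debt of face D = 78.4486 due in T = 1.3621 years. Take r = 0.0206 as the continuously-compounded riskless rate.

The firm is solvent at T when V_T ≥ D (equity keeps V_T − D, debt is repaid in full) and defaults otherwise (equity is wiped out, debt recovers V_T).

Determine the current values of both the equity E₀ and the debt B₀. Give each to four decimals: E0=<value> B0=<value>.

d₁ = [ln(V₀/D) + (r + σ²/2)T] / (σ√T)
   = [ln(82.8192/78.4486) + (0.0206 + 0.5·0.2791²)·1.3621] / (0.2791·√1.3621)
   = [0.054216 + 0.081111] / 0.325735 = 0.415452
d₂ = d₁ − σ√T = 0.415452 − 0.325735 = 0.089717
N(d₁) = 0.661094,  N(d₂) = 0.535744,  e^(−rT) = 0.972331
E₀ = V₀·N(d₁) − D·e^(−rT)·N(d₂)
   = 82.8192·0.661094 − 78.4486·0.972331·0.535744 = 13.885844
B₀ = V₀ − E₀ = 82.8192 − 13.885844 = 68.933356

E0=13.8858 B0=68.9334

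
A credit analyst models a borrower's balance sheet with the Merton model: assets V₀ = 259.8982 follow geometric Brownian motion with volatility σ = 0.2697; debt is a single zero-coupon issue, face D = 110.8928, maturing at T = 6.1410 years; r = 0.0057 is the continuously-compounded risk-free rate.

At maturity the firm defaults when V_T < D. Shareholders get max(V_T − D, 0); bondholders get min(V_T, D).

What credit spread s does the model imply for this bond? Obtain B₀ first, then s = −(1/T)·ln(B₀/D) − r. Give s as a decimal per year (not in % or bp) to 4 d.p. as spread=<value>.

d₁ = [ln(V₀/D) + (r + σ²/2)T] / (σ√T)
   = [ln(259.8982/110.8928) + (0.0057 + 0.5·0.2697²)·6.1410] / (0.2697·√6.1410)
   = [0.851726 + 0.258346] / 0.668345 = 1.660927
d₂ = d₁ − σ√T = 1.660927 − 0.668345 = 0.992583
N(d₁) = 0.951636,  N(d₂) = 0.839543,  e^(−rT) = 0.965602
E₀ = V₀·N(d₁) − D·e^(−rT)·N(d₂)
   = 259.8982·0.951636 − 110.8928·0.965602·0.839543 = 157.431614
B₀ = V₀ − E₀ = 259.8982 − 157.431614 = 102.466586
spread = −(1/T)·ln(B₀/D) − r = −(1/6.1410)·ln(102.466586/110.8928) − 0.0057 = 0.00716879

spread=0.0072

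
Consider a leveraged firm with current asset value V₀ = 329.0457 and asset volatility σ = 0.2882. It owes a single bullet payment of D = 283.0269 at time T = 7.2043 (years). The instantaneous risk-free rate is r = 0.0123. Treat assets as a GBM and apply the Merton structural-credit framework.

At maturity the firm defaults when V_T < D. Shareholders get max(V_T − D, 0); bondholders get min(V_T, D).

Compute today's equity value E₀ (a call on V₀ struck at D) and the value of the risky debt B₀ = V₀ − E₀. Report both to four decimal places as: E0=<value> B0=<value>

E0=127.5100 B0=201.5357

d₁ = [ln(V₀/D) + (r + σ²/2)T] / (σ√T)
   = [ln(329.0457/283.0269) + (0.0123 + 0.5·0.2882²)·7.2043] / (0.2882·√7.2043)
   = [0.150655 + 0.387805] / 0.773553 = 0.696086
d₂ = d₁ − σ√T = 0.696086 − 0.773553 = -0.077466
N(d₁) = 0.756813,  N(d₂) = 0.469126,  e^(−rT) = 0.915200
E₀ = V₀·N(d₁) − D·e^(−rT)·N(d₂)
   = 329.0457·0.756813 − 283.0269·0.915200·0.469126 = 127.509955
B₀ = V₀ − E₀ = 329.0457 − 127.509955 = 201.535745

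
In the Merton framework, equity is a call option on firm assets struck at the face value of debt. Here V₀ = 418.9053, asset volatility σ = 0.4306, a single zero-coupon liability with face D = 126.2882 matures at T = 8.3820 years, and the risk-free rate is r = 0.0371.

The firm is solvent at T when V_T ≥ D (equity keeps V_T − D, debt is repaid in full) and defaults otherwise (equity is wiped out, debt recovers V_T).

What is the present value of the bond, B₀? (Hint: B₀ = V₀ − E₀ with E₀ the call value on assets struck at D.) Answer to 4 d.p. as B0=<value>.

d₁ = [ln(V₀/D) + (r + σ²/2)T] / (σ√T)
   = [ln(418.9053/126.2882) + (0.0371 + 0.5·0.4306²)·8.3820] / (0.4306·√8.3820)
   = [1.199078 + 1.088052] / 1.246660 = 1.834607
d₂ = d₁ − σ√T = 1.834607 − 1.246660 = 0.587948
N(d₁) = 0.966718,  N(d₂) = 0.721716,  e^(−rT) = 0.732734
E₀ = V₀·N(d₁) − D·e^(−rT)·N(d₂)
   = 418.9053·0.966718 − 126.2882·0.732734·0.721716 = 338.178798
B₀ = V₀ − E₀ = 418.9053 − 338.178798 = 80.726502

B0=80.7265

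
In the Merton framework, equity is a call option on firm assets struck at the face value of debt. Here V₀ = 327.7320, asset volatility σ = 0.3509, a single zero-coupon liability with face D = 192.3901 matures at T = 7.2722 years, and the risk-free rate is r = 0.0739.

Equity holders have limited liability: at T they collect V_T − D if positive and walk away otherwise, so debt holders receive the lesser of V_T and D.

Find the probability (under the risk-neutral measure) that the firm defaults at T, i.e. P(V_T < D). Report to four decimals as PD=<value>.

d₁ = [ln(V₀/D) + (r + σ²/2)T] / (σ√T)
   = [ln(327.7320/192.3901) + (0.0739 + 0.5·0.3509²)·7.2722] / (0.3509·√7.2722)
   = [0.532671 + 0.985132] / 0.946273 = 1.603980
d₂ = d₁ − σ√T = 1.603980 − 0.946273 = 0.657708
risk-neutral PD = N(−d₂) = N(-0.657708) = 0.255363

PD=0.2554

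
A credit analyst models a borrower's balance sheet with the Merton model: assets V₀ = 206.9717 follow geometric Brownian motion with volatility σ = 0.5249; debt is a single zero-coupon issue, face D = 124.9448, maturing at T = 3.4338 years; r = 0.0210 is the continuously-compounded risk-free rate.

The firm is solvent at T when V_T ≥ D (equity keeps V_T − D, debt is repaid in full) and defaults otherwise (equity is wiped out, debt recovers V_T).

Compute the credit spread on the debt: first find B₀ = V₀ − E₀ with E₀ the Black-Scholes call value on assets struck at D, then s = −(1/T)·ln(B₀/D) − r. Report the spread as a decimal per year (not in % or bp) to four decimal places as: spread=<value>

d₁ = [ln(V₀/D) + (r + σ²/2)T] / (σ√T)
   = [ln(206.9717/124.9448) + (0.0210 + 0.5·0.5249²)·3.4338] / (0.5249·√3.4338)
   = [0.504710 + 0.545150] / 0.972667 = 1.079363
d₂ = d₁ − σ√T = 1.079363 − 0.972667 = 0.106696
N(d₁) = 0.859787,  N(d₂) = 0.542485,  e^(−rT) = 0.930429
E₀ = V₀·N(d₁) − D·e^(−rT)·N(d₂)
   = 206.9717·0.859787 − 124.9448·0.930429·0.542485 = 114.886489
B₀ = V₀ − E₀ = 206.9717 − 114.886489 = 92.085211
spread = −(1/T)·ln(B₀/D) − r = −(1/3.4338)·ln(92.085211/124.9448) − 0.0210 = 0.06786880

spread=0.0679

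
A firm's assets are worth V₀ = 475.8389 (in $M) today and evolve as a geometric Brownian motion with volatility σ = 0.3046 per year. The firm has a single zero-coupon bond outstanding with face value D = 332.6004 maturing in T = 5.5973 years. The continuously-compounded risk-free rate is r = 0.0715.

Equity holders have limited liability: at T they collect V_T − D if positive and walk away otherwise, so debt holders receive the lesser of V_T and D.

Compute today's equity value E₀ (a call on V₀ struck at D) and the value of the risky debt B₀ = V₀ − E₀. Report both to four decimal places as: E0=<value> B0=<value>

d₁ = [ln(V₀/D) + (r + σ²/2)T] / (σ√T)
   = [ln(475.8389/332.6004) + (0.0715 + 0.5·0.3046²)·5.5973] / (0.3046·√5.5973)
   = [0.358138 + 0.659869] / 0.720641 = 1.412640
d₂ = d₁ − σ√T = 1.412640 − 0.720641 = 0.691998
N(d₁) = 0.921119,  N(d₂) = 0.755531,  e^(−rT) = 0.670181
E₀ = V₀·N(d₁) − D·e^(−rT)·N(d₂)
   = 475.8389·0.921119 − 332.6004·0.670181·0.755531 = 269.894558
B₀ = V₀ − E₀ = 475.8389 − 269.894558 = 205.944342

E0=269.8946 B0=205.9443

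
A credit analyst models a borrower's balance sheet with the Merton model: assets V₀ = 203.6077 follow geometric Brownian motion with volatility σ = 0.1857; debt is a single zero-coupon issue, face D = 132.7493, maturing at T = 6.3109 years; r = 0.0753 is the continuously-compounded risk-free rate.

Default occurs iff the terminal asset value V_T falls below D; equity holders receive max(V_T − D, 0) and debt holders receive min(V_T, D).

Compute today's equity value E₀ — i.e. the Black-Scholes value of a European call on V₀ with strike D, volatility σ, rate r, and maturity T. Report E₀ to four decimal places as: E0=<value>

d₁ = [ln(V₀/D) + (r + σ²/2)T] / (σ√T)
   = [ln(203.6077/132.7493) + (0.0753 + 0.5·0.1857²)·6.3109] / (0.1857·√6.3109)
   = [0.427733 + 0.584025] / 0.466506 = 2.168797
d₂ = d₁ − σ√T = 2.168797 − 0.466506 = 1.702291
N(d₁) = 0.984951,  N(d₂) = 0.955650,  e^(−rT) = 0.621754
E₀ = V₀·N(d₁) − D·e^(−rT)·N(d₂)
   = 203.6077·0.984951 − 132.7493·0.621754·0.955650 = 121.666761

E0=121.6668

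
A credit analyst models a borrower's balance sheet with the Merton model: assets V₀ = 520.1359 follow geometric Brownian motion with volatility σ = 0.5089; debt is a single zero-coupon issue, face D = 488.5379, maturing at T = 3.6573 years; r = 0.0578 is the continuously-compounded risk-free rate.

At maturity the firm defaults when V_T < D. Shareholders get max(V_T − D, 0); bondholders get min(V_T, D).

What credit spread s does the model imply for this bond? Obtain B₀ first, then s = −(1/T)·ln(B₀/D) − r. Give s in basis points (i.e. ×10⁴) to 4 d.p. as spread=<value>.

d₁ = [ln(V₀/D) + (r + σ²/2)T] / (σ√T)
   = [ln(520.1359/488.5379) + (0.0578 + 0.5·0.5089²)·3.6573] / (0.5089·√3.6573)
   = [0.062673 + 0.684974] / 0.973224 = 0.768217
d₂ = d₁ − σ√T = 0.768217 − 0.973224 = -0.205007
N(d₁) = 0.778821,  N(d₂) = 0.418783,  e^(−rT) = 0.809457
E₀ = V₀·N(d₁) − D·e^(−rT)·N(d₂)
   = 520.1359·0.778821 − 488.5379·0.809457·0.418783 = 239.484675
B₀ = V₀ − E₀ = 520.1359 − 239.484675 = 280.651225
spread = −(1/T)·ln(B₀/D) − r = −(1/3.6573)·ln(280.651225/488.5379) − 0.0578 = 0.09376108
in basis points: 0.09376108 × 10⁴ = 937.6108 bp

spread=937.6108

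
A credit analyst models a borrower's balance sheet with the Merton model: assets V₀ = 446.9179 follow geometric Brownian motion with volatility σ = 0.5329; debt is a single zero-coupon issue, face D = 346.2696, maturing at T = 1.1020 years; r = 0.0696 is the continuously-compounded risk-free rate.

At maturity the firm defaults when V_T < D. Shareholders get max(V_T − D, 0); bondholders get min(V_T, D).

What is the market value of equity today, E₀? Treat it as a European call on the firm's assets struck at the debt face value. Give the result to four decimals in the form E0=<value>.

E0=161.5840

d₁ = [ln(V₀/D) + (r + σ²/2)T] / (σ√T)
   = [ln(446.9179/346.2696) + (0.0696 + 0.5·0.5329²)·1.1020] / (0.5329·√1.1020)
   = [0.255157 + 0.233174] / 0.559418 = 0.872926
d₂ = d₁ − σ√T = 0.872926 − 0.559418 = 0.313508
N(d₁) = 0.808648,  N(d₂) = 0.623053,  e^(−rT) = 0.926168
E₀ = V₀·N(d₁) − D·e^(−rT)·N(d₂)
   = 446.9179·0.808648 − 346.2696·0.926168·0.623053 = 161.583963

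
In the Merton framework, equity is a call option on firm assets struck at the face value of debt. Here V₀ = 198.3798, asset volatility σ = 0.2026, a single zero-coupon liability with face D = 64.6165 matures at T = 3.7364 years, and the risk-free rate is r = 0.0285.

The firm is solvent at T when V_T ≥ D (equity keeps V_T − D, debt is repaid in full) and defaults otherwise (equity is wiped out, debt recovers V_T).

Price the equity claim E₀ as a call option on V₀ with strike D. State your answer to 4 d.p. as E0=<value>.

E0=140.3001

d₁ = [ln(V₀/D) + (r + σ²/2)T] / (σ√T)
   = [ln(198.3798/64.6165) + (0.0285 + 0.5·0.2026²)·3.7364] / (0.2026·√3.7364)
   = [1.121714 + 0.183171] / 0.391621 = 3.332007
d₂ = d₁ − σ√T = 3.332007 − 0.391621 = 2.940386
N(d₁) = 0.999569,  N(d₂) = 0.998361,  e^(−rT) = 0.898986
E₀ = V₀·N(d₁) − D·e^(−rT)·N(d₂)
   = 198.3798·0.999569 − 64.6165·0.898986·0.998361 = 140.300133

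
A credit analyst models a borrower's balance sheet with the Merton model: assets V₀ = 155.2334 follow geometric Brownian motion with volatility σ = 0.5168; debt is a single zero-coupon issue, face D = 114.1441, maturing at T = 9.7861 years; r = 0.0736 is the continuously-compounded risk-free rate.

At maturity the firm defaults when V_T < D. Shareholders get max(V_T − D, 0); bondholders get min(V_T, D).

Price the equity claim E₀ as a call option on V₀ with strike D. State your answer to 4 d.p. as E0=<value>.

d₁ = [ln(V₀/D) + (r + σ²/2)T] / (σ√T)
   = [ln(155.2334/114.1441) + (0.0736 + 0.5·0.5168²)·9.7861] / (0.5168·√9.7861)
   = [0.307468 + 2.027104] / 1.616692 = 1.444042
d₂ = d₁ − σ√T = 1.444042 − 1.616692 = -0.172650
N(d₁) = 0.925636,  N(d₂) = 0.431463,  e^(−rT) = 0.486627
E₀ = V₀·N(d₁) − D·e^(−rT)·N(d₂)
   = 155.2334·0.925636 − 114.1441·0.486627·0.431463 = 119.723795

E0=119.7238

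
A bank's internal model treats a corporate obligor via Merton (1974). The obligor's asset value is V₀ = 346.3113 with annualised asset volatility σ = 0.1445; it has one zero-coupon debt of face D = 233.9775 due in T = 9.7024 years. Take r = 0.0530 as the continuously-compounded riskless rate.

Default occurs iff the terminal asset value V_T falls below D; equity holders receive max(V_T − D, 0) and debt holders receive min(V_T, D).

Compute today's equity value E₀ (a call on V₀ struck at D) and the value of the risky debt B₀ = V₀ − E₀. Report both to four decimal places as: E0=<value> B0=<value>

E0=207.1965 B0=139.1148

d₁ = [ln(V₀/D) + (r + σ²/2)T] / (σ√T)
   = [ln(346.3113/233.9775) + (0.0530 + 0.5·0.1445²)·9.7024] / (0.1445·√9.7024)
   = [0.392113 + 0.615521] / 0.450098 = 2.238699
d₂ = d₁ − σ√T = 2.238699 − 0.450098 = 1.788600
N(d₁) = 0.987412,  N(d₂) = 0.963160,  e^(−rT) = 0.597963
E₀ = V₀·N(d₁) − D·e^(−rT)·N(d₂)
   = 346.3113·0.987412 − 233.9775·0.597963·0.963160 = 207.196460
B₀ = V₀ − E₀ = 346.3113 − 207.196460 = 139.114840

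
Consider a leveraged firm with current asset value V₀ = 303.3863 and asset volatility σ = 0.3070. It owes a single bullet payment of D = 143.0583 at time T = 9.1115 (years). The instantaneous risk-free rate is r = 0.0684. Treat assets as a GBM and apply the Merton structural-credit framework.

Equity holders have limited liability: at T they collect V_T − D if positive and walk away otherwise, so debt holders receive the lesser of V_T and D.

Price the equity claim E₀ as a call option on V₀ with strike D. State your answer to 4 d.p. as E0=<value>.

d₁ = [ln(V₀/D) + (r + σ²/2)T] / (σ√T)
   = [ln(303.3863/143.0583) + (0.0684 + 0.5·0.3070²)·9.1115] / (0.3070·√9.1115)
   = [0.751755 + 1.052601] / 0.926688 = 1.947103
d₂ = d₁ − σ√T = 1.947103 − 0.926688 = 1.020416
N(d₁) = 0.974239,  N(d₂) = 0.846234,  e^(−rT) = 0.536212
E₀ = V₀·N(d₁) − D·e^(−rT)·N(d₂)
   = 303.3863·0.974239 − 143.0583·0.536212·0.846234 = 230.656494

E0=230.6565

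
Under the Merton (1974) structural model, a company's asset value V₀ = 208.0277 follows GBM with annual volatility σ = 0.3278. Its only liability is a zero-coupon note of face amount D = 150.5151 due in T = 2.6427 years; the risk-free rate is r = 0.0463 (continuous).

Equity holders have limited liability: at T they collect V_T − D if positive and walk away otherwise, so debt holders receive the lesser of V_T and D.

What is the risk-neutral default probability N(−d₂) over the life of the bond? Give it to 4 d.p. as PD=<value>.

d₁ = [ln(V₀/D) + (r + σ²/2)T] / (σ√T)
   = [ln(208.0277/150.5151) + (0.0463 + 0.5·0.3278²)·2.6427] / (0.3278·√2.6427)
   = [0.323608 + 0.264340] / 0.532884 = 1.103331
d₂ = d₁ − σ√T = 1.103331 − 0.532884 = 0.570447
risk-neutral PD = N(−d₂) = N(-0.570447) = 0.284187

PD=0.2842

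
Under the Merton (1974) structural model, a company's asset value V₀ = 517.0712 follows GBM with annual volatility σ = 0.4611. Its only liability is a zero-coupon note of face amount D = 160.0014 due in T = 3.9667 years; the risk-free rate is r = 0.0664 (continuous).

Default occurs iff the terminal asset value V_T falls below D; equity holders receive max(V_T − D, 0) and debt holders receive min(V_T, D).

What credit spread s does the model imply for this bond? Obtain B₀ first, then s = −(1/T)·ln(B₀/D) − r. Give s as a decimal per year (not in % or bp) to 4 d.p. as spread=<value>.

d₁ = [ln(V₀/D) + (r + σ²/2)T] / (σ√T)
   = [ln(517.0712/160.0014) + (0.0664 + 0.5·0.4611²)·3.9667] / (0.4611·√3.9667)
   = [1.172998 + 0.685075] / 0.918353 = 2.023266
d₂ = d₁ − σ√T = 2.023266 − 0.918353 = 1.104913
N(d₁) = 0.978477,  N(d₂) = 0.865401,  e^(−rT) = 0.768443
E₀ = V₀·N(d₁) − D·e^(−rT)·N(d₂)
   = 517.0712·0.978477 − 160.0014·0.768443·0.865401 = 399.539565
B₀ = V₀ − E₀ = 517.0712 − 399.539565 = 117.531635
spread = −(1/T)·ln(B₀/D) − r = −(1/3.9667)·ln(117.531635/160.0014) − 0.0664 = 0.01136616

spread=0.0114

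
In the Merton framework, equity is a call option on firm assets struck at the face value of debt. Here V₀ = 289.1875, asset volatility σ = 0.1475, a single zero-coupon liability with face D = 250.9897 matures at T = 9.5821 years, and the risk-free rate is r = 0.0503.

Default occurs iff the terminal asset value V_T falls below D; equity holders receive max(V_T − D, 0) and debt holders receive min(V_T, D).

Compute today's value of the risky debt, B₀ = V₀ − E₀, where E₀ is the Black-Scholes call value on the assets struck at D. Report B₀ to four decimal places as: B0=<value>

d₁ = [ln(V₀/D) + (r + σ²/2)T] / (σ√T)
   = [ln(289.1875/250.9897) + (0.0503 + 0.5·0.1475²)·9.5821] / (0.1475·√9.5821)
   = [0.141663 + 0.586215] / 0.456586 = 1.594176
d₂ = d₁ − σ√T = 1.594176 − 0.456586 = 1.137591
N(d₁) = 0.944552,  N(d₂) = 0.872354,  e^(−rT) = 0.617560
E₀ = V₀·N(d₁) − D·e^(−rT)·N(d₂)
   = 289.1875·0.944552 − 250.9897·0.617560·0.872354 = 137.936675
B₀ = V₀ − E₀ = 289.1875 − 137.936675 = 151.250825

B0=151.2508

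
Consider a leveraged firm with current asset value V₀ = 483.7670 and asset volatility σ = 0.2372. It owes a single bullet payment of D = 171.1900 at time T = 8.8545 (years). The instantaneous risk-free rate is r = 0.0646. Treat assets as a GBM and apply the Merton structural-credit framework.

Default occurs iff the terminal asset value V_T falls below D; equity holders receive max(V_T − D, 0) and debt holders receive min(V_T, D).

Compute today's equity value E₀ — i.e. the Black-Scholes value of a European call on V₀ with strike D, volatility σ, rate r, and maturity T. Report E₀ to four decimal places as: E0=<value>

E0=387.7077

d₁ = [ln(V₀/D) + (r + σ²/2)T] / (σ√T)
   = [ln(483.7670/171.1900) + (0.0646 + 0.5·0.2372²)·8.8545] / (0.2372·√8.8545)
   = [1.038829 + 0.821095] / 0.705824 = 2.635109
d₂ = d₁ − σ√T = 2.635109 − 0.705824 = 1.929284
N(d₁) = 0.995794,  N(d₂) = 0.973152,  e^(−rT) = 0.564395
E₀ = V₀·N(d₁) − D·e^(−rT)·N(d₂)
   = 483.7670·0.995794 − 171.1900·0.564395·0.973152 = 387.707710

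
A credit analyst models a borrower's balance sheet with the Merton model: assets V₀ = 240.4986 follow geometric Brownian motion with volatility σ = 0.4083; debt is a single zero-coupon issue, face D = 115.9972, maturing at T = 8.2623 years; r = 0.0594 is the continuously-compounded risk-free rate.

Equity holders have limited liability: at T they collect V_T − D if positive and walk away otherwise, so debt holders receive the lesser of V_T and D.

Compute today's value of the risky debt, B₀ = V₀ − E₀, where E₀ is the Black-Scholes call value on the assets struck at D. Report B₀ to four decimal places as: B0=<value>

B0=60.3944

d₁ = [ln(V₀/D) + (r + σ²/2)T] / (σ√T)
   = [ln(240.4986/115.9972) + (0.0594 + 0.5·0.4083²)·8.2623] / (0.4083·√8.2623)
   = [0.729148 + 1.179480] / 1.173626 = 1.626266
d₂ = d₁ − σ√T = 1.626266 − 1.173626 = 0.452639
N(d₁) = 0.948053,  N(d₂) = 0.674596,  e^(−rT) = 0.612148
E₀ = V₀·N(d₁) − D·e^(−rT)·N(d₂)
   = 240.4986·0.948053 − 115.9972·0.612148·0.674596 = 180.104167
B₀ = V₀ − E₀ = 240.4986 − 180.104167 = 60.394433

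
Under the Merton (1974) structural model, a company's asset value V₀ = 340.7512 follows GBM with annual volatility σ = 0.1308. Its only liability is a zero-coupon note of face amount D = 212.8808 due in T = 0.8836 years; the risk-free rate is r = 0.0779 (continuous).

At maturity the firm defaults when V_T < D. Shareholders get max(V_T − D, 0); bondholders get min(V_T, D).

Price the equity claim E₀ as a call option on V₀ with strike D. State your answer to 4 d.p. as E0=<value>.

d₁ = [ln(V₀/D) + (r + σ²/2)T] / (σ√T)
   = [ln(340.7512/212.8808) + (0.0779 + 0.5·0.1308²)·0.8836] / (0.1308·√0.8836)
   = [0.470420 + 0.076391] / 0.122952 = 4.447355
d₂ = d₁ − σ√T = 4.447355 − 0.122952 = 4.324403
N(d₁) = 0.999996,  N(d₂) = 0.999992,  e^(−rT) = 0.933483
E₀ = V₀·N(d₁) − D·e^(−rT)·N(d₂)
   = 340.7512·0.999996 − 212.8808·0.933483·0.999992 = 142.030613

E0=142.0306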